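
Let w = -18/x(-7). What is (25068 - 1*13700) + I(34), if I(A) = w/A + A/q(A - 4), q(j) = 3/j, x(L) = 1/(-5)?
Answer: 199081/17 ≈ 11711.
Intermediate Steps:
x(L) = -1/5
w = 90 (w = -18/(-1/5) = -18*(-5) = 90)
I(A) = 90/A + A*(-4/3 + A/3) (I(A) = 90/A + A/((3/(A - 4))) = 90/A + A/((3/(-4 + A))) = 90/A + A*(-4/3 + A/3))
(25068 - 1*13700) + I(34) = (25068 - 1*13700) + (1/3)*(270 + 34**2*(-4 + 34))/34 = (25068 - 13700) + (1/3)*(1/34)*(270 + 1156*30) = 11368 + (1/3)*(1/34)*(270 + 34680) = 11368 + (1/3)*(1/34)*34950 = 11368 + 5825/17 = 199081/17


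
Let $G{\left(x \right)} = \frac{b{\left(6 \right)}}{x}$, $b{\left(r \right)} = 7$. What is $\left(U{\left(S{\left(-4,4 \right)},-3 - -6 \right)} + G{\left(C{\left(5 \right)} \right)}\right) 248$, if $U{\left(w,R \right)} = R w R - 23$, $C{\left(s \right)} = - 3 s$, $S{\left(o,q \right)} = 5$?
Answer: $\frac{80104}{15} \approx 5340.3$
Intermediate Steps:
$U{\left(w,R \right)} = -23 + w R^{2}$ ($U{\left(w,R \right)} = w R^{2} - 23 = -23 + w R^{2}$)
$G{\left(x \right)} = \frac{7}{x}$
$\left(U{\left(S{\left(-4,4 \right)},-3 - -6 \right)} + G{\left(C{\left(5 \right)} \right)}\right) 248 = \left(\left(-23 + 5 \left(-3 - -6\right)^{2}\right) + \frac{7}{\left(-3\right) 5}\right) 248 = \left(\left(-23 + 5 \left(-3 + 6\right)^{2}\right) + \frac{7}{-15}\right) 248 = \left(\left(-23 + 5 \cdot 3^{2}\right) + 7 \left(- \frac{1}{15}\right)\right) 248 = \left(\left(-23 + 5 \cdot 9\right) - \frac{7}{15}\right) 248 = \left(\left(-23 + 45\right) - \frac{7}{15}\right) 248 = \left(22 - \frac{7}{15}\right) 248 = \frac{323}{15} \cdot 248 = \frac{80104}{15}$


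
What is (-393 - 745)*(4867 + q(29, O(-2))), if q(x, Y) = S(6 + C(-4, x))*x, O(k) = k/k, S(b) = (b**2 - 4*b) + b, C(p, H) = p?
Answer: -5472642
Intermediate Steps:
S(b) = b**2 - 3*b
O(k) = 1
q(x, Y) = -2*x (q(x, Y) = ((6 - 4)*(-3 + (6 - 4)))*x = (2*(-3 + 2))*x = (2*(-1))*x = -2*x)
(-393 - 745)*(4867 + q(29, O(-2))) = (-393 - 745)*(4867 - 2*29) = -1138*(4867 - 58) = -1138*4809 = -5472642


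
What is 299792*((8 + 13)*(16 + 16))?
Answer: 201460224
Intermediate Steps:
299792*((8 + 13)*(16 + 16)) = 299792*(21*32) = 299792*672 = 201460224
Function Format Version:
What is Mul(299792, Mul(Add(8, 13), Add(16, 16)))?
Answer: 201460224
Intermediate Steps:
Mul(299792, Mul(Add(8, 13), Add(16, 16))) = Mul(299792, Mul(21, 32)) = Mul(299792, 672) = 201460224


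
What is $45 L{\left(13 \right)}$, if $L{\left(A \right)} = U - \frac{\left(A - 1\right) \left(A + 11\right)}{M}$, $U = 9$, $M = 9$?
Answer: $-1035$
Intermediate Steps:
$L{\left(A \right)} = 9 - \frac{\left(-1 + A\right) \left(11 + A\right)}{9}$ ($L{\left(A \right)} = 9 - \frac{\left(A - 1\right) \left(A + 11\right)}{9} = 9 - \left(-1 + A\right) \left(11 + A\right) \frac{1}{9} = 9 - \frac{\left(-1 + A\right) \left(11 + A\right)}{9}$)
$45 L{\left(13 \right)} = 45 \left(\frac{92}{9} - \frac{130}{9} - \frac{13^{2}}{9}\right) = 45 \left(\frac{92}{9} - \frac{130}{9} - \frac{169}{9}\right) = 45 \left(-23\right) = -1035$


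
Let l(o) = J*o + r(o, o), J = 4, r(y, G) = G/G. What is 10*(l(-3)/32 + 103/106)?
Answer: 5325/848 ≈ 6.2795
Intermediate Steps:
r(y, G) = 1
l(o) = 1 + 4*o (l(o) = 4*o + 1 = 1 + 4*o)
10*(l(-3)/32 + 103/106) = 10*((1 + 4*(-3))/32 + 103/106) = 10*((1 - 12)*(1/32) + 103*(1/106)) = 10*(-11*1/32 + 103/106) = 10*(-11/32 + 103/106) = 10*(1065/1696) = 5325/848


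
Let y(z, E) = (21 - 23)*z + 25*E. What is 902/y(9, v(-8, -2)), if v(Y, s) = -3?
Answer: -902/93 ≈ -9.6989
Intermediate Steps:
y(z, E) = -2*z + 25*E
902/y(9, v(-8, -2)) = 902/(-2*9 + 25*(-3)) = 902/(-18 - 75) = 902/(-93) = 902*(-1/93) = -902/93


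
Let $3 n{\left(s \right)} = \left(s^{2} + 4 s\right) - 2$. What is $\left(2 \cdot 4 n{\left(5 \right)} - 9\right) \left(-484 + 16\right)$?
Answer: $-49452$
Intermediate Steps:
$n{\left(s \right)} = - \frac{2}{3} + \frac{s^{2}}{3} + \frac{4 s}{3}$ ($n{\left(s \right)} = \frac{\left(s^{2} + 4 s\right) - 2}{3} = \frac{-2 + s^{2} + 4 s}{3} = - \frac{2}{3} + \frac{s^{2}}{3} + \frac{4 s}{3}$)
$\left(2 \cdot 4 n{\left(5 \right)} - 9\right) \left(-484 + 16\right) = \left(2 \cdot 4 \left(- \frac{2}{3} + \frac{5^{2}}{3} + \frac{4}{3} \cdot 5\right) - 9\right) \left(-484 + 16\right) = \left(8 \left(- \frac{2}{3} + \frac{1}{3} \cdot 25 + \frac{20}{3}\right) - 9\right) \left(-468\right) = \left(8 \left(- \frac{2}{3} + \frac{25}{3} + \frac{20}{3}\right) - 9\right) \left(-468\right) = \left(8 \cdot \frac{43}{3} - 9\right) \left(-468\right) = \left(\frac{344}{3} - 9\right) \left(-468\right) = \frac{317}{3} \left(-468\right) = -49452$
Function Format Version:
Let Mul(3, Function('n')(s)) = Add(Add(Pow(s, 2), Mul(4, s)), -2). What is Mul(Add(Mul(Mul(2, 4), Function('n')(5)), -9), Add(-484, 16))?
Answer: -49452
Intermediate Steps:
Function('n')(s) = Add(Rational(-2, 3), Mul(Rational(1, 3), Pow(s, 2)), Mul(Rational(4, 3), s)) (Function('n')(s) = Mul(Rational(1, 3), Add(Add(Pow(s, 2), Mul(4, s)), -2)) = Mul(Rational(1, 3), Add(-2, Pow(s, 2), Mul(4, s))) = Add(Rational(-2, 3), Mul(Rational(1, 3), Pow(s, 2)), Mul(Rational(4, 3), s)))
Mul(Add(Mul(Mul(2, 4), Function('n')(5)), -9), Add(-484, 16)) = Mul(Add(Mul(Mul(2, 4), Add(Rational(-2, 3), Mul(Rational(1, 3), Pow(5, 2)), Mul(Rational(4, 3), 5))), -9), Add(-484, 16)) = Mul(Add(Mul(8, Add(Rational(-2, 3), Mul(Rational(1, 3), 25), Rational(20, 3))), -9), -468) = Mul(Add(Mul(8, Add(Rational(-2, 3), Rational(25, 3), Rational(20, 3))), -9), -468) = Mul(Add(Mul(8, Rational(43, 3)), -9), -468) = Mul(Add(Rational(344, 3), -9), -468) = Mul(Rational(317, 3), -468) = -49452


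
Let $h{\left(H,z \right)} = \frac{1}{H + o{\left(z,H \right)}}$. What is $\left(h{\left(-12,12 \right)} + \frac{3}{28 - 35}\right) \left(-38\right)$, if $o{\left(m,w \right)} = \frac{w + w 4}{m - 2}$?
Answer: $\frac{1159}{63} \approx 18.397$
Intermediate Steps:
$o{\left(m,w \right)} = \frac{5 w}{-2 + m}$ ($o{\left(m,w \right)} = \frac{w + 4 w}{-2 + m} = \frac{5 w}{-2 + m}$)
$h{\left(H,z \right)} = \frac{1}{H + \frac{5 H}{-2 + z}}$
$\left(h{\left(-12,12 \right)} + \frac{3}{28 - 35}\right) \left(-38\right) = \left(\frac{-2 + 12}{\left(-12\right) \left(3 + 12\right)} + \frac{3}{28 - 35}\right) \left(-38\right) = \left(\left(- \frac{1}{12}\right) \frac{1}{15} \cdot 10 + \frac{3}{-7}\right) \left(-38\right) = \left(\left(- \frac{1}{12}\right) \frac{1}{15} \cdot 10 + 3 \left(- \frac{1}{7}\right)\right) \left(-38\right) = \left(- \frac{1}{18} - \frac{3}{7}\right) \left(-38\right) = \left(- \frac{61}{126}\right) \left(-38\right) = \frac{1159}{63}$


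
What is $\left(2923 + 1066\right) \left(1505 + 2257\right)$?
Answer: $15006618$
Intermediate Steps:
$\left(2923 + 1066\right) \left(1505 + 2257\right) = 3989 \cdot 3762 = 15006618$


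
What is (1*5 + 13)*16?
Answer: 288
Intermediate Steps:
(1*5 + 13)*16 = (5 + 13)*16 = 18*16 = 288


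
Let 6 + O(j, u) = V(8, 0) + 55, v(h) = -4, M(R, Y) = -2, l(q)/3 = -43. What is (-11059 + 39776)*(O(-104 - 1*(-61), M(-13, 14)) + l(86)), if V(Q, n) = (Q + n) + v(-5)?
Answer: -2182492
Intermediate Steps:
l(q) = -129 (l(q) = 3*(-43) = -129)
V(Q, n) = -4 + Q + n (V(Q, n) = (Q + n) - 4 = -4 + Q + n)
O(j, u) = 53 (O(j, u) = -6 + ((-4 + 8 + 0) + 55) = -6 + (4 + 55) = -6 + 59 = 53)
(-11059 + 39776)*(O(-104 - 1*(-61), M(-13, 14)) + l(86)) = (-11059 + 39776)*(53 - 129) = 28717*(-76) = -2182492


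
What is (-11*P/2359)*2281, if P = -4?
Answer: 100364/2359 ≈ 42.545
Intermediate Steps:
(-11*P/2359)*2281 = (-11*(-4)/2359)*2281 = (44*(1/2359))*2281 = (44/2359)*2281 = 100364/2359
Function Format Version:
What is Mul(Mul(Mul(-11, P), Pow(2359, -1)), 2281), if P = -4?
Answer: Rational(100364, 2359) ≈ 42.545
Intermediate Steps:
Mul(Mul(Mul(-11, P), Pow(2359, -1)), 2281) = Mul(Mul(Mul(-11, -4), Pow(2359, -1)), 2281) = Mul(Mul(44, Rational(1, 2359)), 2281) = Mul(Rational(44, 2359), 2281) = Rational(100364, 2359)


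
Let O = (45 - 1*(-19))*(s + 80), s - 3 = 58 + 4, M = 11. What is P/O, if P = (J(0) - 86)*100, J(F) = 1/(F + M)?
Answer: -4725/5104 ≈ -0.92574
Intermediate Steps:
J(F) = 1/(11 + F) (J(F) = 1/(F + 11) = 1/(11 + F))
s = 65 (s = 3 + (58 + 4) = 3 + 62 = 65)
P = -94500/11 (P = (1/(11 + 0) - 86)*100 = (1/11 - 86)*100 = -945/11*100 = -94500/11 ≈ -8590.9)
O = 9280 (O = (45 - 1*(-19))*(65 + 80) = (45 + 19)*145 = 64*145 = 9280)
P/O = -94500/11/9280 = -94500/11*1/9280 = -4725/5104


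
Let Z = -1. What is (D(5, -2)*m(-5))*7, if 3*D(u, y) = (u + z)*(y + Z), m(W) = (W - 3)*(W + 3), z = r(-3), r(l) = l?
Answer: -224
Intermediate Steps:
z = -3
m(W) = (-3 + W)*(3 + W)
D(u, y) = (-1 + y)*(-3 + u)/3 (D(u, y) = ((u - 3)*(y - 1))/3 = ((-3 + u)*(-1 + y))/3 = ((-1 + y)*(-3 + u))/3 = (-1 + y)*(-3 + u)/3)
(D(5, -2)*m(-5))*7 = ((1 - 1*(-2) - ⅓*5 + (⅓)*5*(-2))*(-9 + (-5)²))*7 = ((1 + 2 - 5/3 - 10/3)*(-9 + 25))*7 = -2*16*7 = -32*7 = -224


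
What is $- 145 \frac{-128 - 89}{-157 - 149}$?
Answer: $- \frac{31465}{306} \approx -102.83$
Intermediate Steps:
$- 145 \frac{-128 - 89}{-157 - 149} = - 145 \left(- \frac{217}{-306}\right) = - 145 \left(\left(-217\right) \left(- \frac{1}{306}\right)\right) = \left(-145\right) \frac{217}{306} = - \frac{31465}{306}$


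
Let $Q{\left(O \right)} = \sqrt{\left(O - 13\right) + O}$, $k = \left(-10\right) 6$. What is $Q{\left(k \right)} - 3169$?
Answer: $-3169 + i \sqrt{133} \approx -3169.0 + 11.533 i$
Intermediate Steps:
$k = -60$
$Q{\left(O \right)} = \sqrt{-13 + 2 O}$ ($Q{\left(O \right)} = \sqrt{\left(-13 + O\right) + O} = \sqrt{-13 + 2 O}$)
$Q{\left(k \right)} - 3169 = \sqrt{-13 + 2 \left(-60\right)} - 3169 = \sqrt{-13 - 120} - 3169 = \sqrt{-133} - 3169 = i \sqrt{133} - 3169 = -3169 + i \sqrt{133}$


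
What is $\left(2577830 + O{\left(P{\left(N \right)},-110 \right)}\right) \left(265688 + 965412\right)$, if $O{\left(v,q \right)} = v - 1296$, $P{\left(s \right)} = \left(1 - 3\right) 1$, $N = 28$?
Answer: $3171968545200$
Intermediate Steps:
$P{\left(s \right)} = -2$ ($P{\left(s \right)} = \left(-2\right) 1 = -2$)
$O{\left(v,q \right)} = -1296 + v$
$\left(2577830 + O{\left(P{\left(N \right)},-110 \right)}\right) \left(265688 + 965412\right) = \left(2577830 - 1298\right) \left(265688 + 965412\right) = \left(2577830 - 1298\right) 1231100 = 2576532 \cdot 1231100 = 3171968545200$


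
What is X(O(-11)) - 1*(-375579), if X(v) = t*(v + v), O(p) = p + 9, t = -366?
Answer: 377043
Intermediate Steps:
O(p) = 9 + p
X(v) = -732*v (X(v) = -366*(v + v) = -732*v)
X(O(-11)) - 1*(-375579) = -732*(9 - 11) - 1*(-375579) = -732*(-2) + 375579 = 1464 + 375579 = 377043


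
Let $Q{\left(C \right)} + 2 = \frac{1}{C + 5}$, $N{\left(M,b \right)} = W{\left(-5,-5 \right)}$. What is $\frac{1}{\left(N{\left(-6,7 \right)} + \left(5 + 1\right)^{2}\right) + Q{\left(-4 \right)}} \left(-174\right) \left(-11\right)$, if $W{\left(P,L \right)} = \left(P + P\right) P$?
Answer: $\frac{1914}{85} \approx 22.518$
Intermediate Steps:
$W{\left(P,L \right)} = 2 P^{2}$ ($W{\left(P,L \right)} = 2 P P = 2 P^{2}$)
$N{\left(M,b \right)} = 50$ ($N{\left(M,b \right)} = 2 \left(-5\right)^{2} = 2 \cdot 25 = 50$)
$Q{\left(C \right)} = -2 + \frac{1}{5 + C}$ ($Q{\left(C \right)} = -2 + \frac{1}{C + 5} = -2 + \frac{1}{5 + C}$)
$\frac{1}{\left(N{\left(-6,7 \right)} + \left(5 + 1\right)^{2}\right) + Q{\left(-4 \right)}} \left(-174\right) \left(-11\right) = \frac{1}{\left(50 + \left(5 + 1\right)^{2}\right) + \frac{-9 - -8}{5 - 4}} \left(-174\right) \left(-11\right) = \frac{1}{\left(50 + 6^{2}\right) + \frac{-9 + 8}{1}} \left(-174\right) \left(-11\right) = \frac{1}{\left(50 + 36\right) + 1 \left(-1\right)} \left(-174\right) \left(-11\right) = \frac{1}{86 - 1} \left(-174\right) \left(-11\right) = \frac{1}{85} \left(-174\right) \left(-11\right) = \left(- \frac{174}{85}\right) \left(-11\right) = \frac{1914}{85}$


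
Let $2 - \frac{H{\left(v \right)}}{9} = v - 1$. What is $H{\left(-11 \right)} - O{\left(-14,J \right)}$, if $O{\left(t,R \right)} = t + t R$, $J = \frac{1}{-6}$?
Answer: $\frac{413}{3} \approx 137.67$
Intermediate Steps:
$J = - \frac{1}{6} \approx -0.16667$
$O{\left(t,R \right)} = t + R t$
$H{\left(v \right)} = 27 - 9 v$ ($H{\left(v \right)} = 18 - 9 \left(v - 1\right) = 18 - 9 \left(-1 + v\right) = 18 - \left(-9 + 9 v\right) = 27 - 9 v$)
$H{\left(-11 \right)} - O{\left(-14,J \right)} = \left(27 - -99\right) - - 14 \left(1 - \frac{1}{6}\right) = \left(27 + 99\right) - \left(-14\right) \frac{5}{6} = 126 - - \frac{35}{3} = 126 + \frac{35}{3} = \frac{413}{3}$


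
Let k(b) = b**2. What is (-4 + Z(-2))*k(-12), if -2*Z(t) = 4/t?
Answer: -432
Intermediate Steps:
Z(t) = -2/t
(-4 + Z(-2))*k(-12) = (-4 - 2/(-2))*(-12)**2 = (-4 - 2*(-1/2))*144 = (-4 + 1)*144 = -3*144 = -432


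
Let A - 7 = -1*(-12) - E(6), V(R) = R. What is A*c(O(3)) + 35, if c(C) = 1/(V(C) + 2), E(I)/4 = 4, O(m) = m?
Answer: 178/5 ≈ 35.600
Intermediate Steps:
E(I) = 16 (E(I) = 4*4 = 16)
c(C) = 1/(2 + C) (c(C) = 1/(C + 2) = 1/(2 + C))
A = 3 (A = 7 + (-1*(-12) - 1*16) = 7 + (12 - 16) = 7 - 4 = 3)
A*c(O(3)) + 35 = 3/(2 + 3) + 35 = 3/5 + 35 = 3*(⅕) + 35 = ⅗ + 35 = 178/5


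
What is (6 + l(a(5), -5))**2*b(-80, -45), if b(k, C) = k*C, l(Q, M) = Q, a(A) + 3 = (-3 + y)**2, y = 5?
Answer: 176400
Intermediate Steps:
a(A) = 1 (a(A) = -3 + (-3 + 5)**2 = -3 + 2**2 = -3 + 4 = 1)
b(k, C) = C*k
(6 + l(a(5), -5))**2*b(-80, -45) = (6 + 1)**2*(-45*(-80)) = 7**2*3600 = 49*3600 = 176400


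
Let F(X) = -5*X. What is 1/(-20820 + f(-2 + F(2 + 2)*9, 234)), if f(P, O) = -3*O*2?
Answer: -1/22224 ≈ -4.4996e-5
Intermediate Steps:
f(P, O) = -6*O
1/(-20820 + f(-2 + F(2 + 2)*9, 234)) = 1/(-20820 - 6*234) = 1/(-20820 - 1404) = 1/(-22224) = -1/22224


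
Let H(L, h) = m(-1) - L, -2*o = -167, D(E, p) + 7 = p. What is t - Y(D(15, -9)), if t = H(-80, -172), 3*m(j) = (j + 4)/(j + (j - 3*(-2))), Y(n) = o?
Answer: -13/4 ≈ -3.2500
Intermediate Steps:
D(E, p) = -7 + p
o = 167/2 (o = -½*(-167) = 167/2 ≈ 83.500)
Y(n) = 167/2
m(j) = (4 + j)/(3*(6 + 2*j)) (m(j) = ((j + 4)/(j + (j - 3*(-2))))/3 = ((4 + j)/(j + (j + 6)))/3 = ((4 + j)/(j + (6 + j)))/3 = ((4 + j)/(6 + 2*j))/3 = (4 + j)/(3*(6 + 2*j)))
H(L, h) = ¼ - L (H(L, h) = (4 - 1)/(6*(3 - 1)) - L = (⅙)*3/2 - L = (⅙)*(½)*3 - L = ¼ - L)
t = 321/4 (t = ¼ - 1*(-80) = ¼ + 80 = 321/4 ≈ 80.250)
t - Y(D(15, -9)) = 321/4 - 1*167/2 = 321/4 - 167/2 = -13/4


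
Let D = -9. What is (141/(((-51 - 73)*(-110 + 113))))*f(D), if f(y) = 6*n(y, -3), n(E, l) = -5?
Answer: 705/62 ≈ 11.371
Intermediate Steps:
f(y) = -30 (f(y) = 6*(-5) = -30)
(141/(((-51 - 73)*(-110 + 113))))*f(D) = (141/(((-51 - 73)*(-110 + 113))))*(-30) = (141/((-124*3)))*(-30) = (141/(-372))*(-30) = (141*(-1/372))*(-30) = -47/124*(-30) = 705/62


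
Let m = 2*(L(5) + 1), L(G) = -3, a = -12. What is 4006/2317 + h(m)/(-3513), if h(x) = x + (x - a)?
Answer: 14063810/8139621 ≈ 1.7278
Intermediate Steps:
m = -4 (m = 2*(-3 + 1) = 2*(-2) = -4)
h(x) = 12 + 2*x (h(x) = x + (x - 1*(-12)) = x + (x + 12) = x + (12 + x) = 12 + 2*x)
4006/2317 + h(m)/(-3513) = 4006/2317 + (12 + 2*(-4))/(-3513) = 4006*(1/2317) + (12 - 8)*(-1/3513) = 4006/2317 + 4*(-1/3513) = 4006/2317 - 4/3513 = 14063810/8139621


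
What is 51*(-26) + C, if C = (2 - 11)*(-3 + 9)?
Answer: -1380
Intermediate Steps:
C = -54 (C = -9*6 = -54)
51*(-26) + C = 51*(-26) - 54 = -1326 - 54 = -1380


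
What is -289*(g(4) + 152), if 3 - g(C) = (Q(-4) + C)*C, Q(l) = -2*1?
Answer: -42483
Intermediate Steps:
Q(l) = -2
g(C) = 3 - C*(-2 + C) (g(C) = 3 - (-2 + C)*C = 3 - C*(-2 + C))
-289*(g(4) + 152) = -289*((3 - 1*4**2 + 2*4) + 152) = -289*((3 - 1*16 + 8) + 152) = -289*((3 - 16 + 8) + 152) = -289*(-5 + 152) = -289*147 = -42483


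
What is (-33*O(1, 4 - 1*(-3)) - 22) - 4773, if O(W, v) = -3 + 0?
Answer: -4696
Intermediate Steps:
O(W, v) = -3
(-33*O(1, 4 - 1*(-3)) - 22) - 4773 = (-33*(-3) - 22) - 4773 = (99 - 22) - 4773 = 77 - 4773 = -4696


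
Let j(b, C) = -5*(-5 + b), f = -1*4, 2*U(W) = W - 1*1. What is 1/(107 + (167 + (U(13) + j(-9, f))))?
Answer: 1/350 ≈ 0.0028571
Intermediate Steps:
U(W) = -½ + W/2 (U(W) = (W - 1*1)/2 = (W - 1)/2 = (-1 + W)/2 = -½ + W/2)
f = -4
j(b, C) = 25 - 5*b
1/(107 + (167 + (U(13) + j(-9, f)))) = 1/(107 + (167 + ((-½ + (½)*13) + (25 - 5*(-9))))) = 1/(107 + (167 + ((-½ + 13/2) + (25 + 45)))) = 1/(107 + (167 + (6 + 70))) = 1/(107 + (167 + 76)) = 1/(107 + 243) = 1/350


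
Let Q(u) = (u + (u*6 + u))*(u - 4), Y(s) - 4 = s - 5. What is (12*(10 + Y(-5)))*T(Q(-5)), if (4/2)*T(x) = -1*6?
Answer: -144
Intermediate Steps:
Y(s) = -1 + s (Y(s) = 4 + (s - 5) = 4 + (-5 + s) = -1 + s)
Q(u) = 8*u*(-4 + u) (Q(u) = (u + (6*u + u))*(-4 + u) = (u + 7*u)*(-4 + u) = (8*u)*(-4 + u) = 8*u*(-4 + u))
T(x) = -3 (T(x) = (-1*6)/2 = (½)*(-6) = -3)
(12*(10 + Y(-5)))*T(Q(-5)) = (12*(10 + (-1 - 5)))*(-3) = (12*(10 - 6))*(-3) = (12*4)*(-3) = 48*(-3) = -144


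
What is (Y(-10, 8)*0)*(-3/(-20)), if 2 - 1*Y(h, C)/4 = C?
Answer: 0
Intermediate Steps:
Y(h, C) = 8 - 4*C
(Y(-10, 8)*0)*(-3/(-20)) = ((8 - 4*8)*0)*(-3/(-20)) = ((8 - 32)*0)*(-3*(-1/20)) = -24*0*(3/20) = 0*(3/20) = 0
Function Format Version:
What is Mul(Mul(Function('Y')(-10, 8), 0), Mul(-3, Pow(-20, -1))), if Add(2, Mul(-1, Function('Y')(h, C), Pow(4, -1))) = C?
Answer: 0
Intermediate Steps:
Function('Y')(h, C) = Add(8, Mul(-4, C))
Mul(Mul(Function('Y')(-10, 8), 0), Mul(-3, Pow(-20, -1))) = Mul(Mul(Add(8, Mul(-4, 8)), 0), Mul(-3, Pow(-20, -1))) = Mul(Mul(Add(8, -32), 0), Mul(-3, Rational(-1, 20))) = Mul(Mul(-24, 0), Rational(3, 20)) = Mul(0, Rational(3, 20)) = 0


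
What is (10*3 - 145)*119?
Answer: -13685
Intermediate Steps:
(10*3 - 145)*119 = (30 - 145)*119 = -115*119 = -13685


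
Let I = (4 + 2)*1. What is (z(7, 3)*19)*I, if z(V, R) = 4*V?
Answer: 3192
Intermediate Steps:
I = 6 (I = 6*1 = 6)
(z(7, 3)*19)*I = ((4*7)*19)*6 = (28*19)*6 = 532*6 = 3192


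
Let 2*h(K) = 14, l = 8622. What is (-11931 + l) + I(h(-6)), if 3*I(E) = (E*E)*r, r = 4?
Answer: -9731/3 ≈ -3243.7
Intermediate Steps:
h(K) = 7 (h(K) = (1/2)*14 = 7)
I(E) = 4*E**2/3 (I(E) = ((E*E)*4)/3 = (E**2*4)/3 = (4*E**2)/3 = 4*E**2/3)
(-11931 + l) + I(h(-6)) = (-11931 + 8622) + (4/3)*7**2 = -3309 + (4/3)*49 = -3309 + 196/3 = -9731/3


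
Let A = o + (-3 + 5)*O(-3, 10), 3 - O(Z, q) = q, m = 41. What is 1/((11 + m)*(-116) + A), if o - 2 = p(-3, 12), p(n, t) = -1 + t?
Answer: -1/6033 ≈ -0.00016575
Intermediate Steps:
O(Z, q) = 3 - q
o = 13 (o = 2 + (-1 + 12) = 2 + 11 = 13)
A = -1 (A = 13 + (-3 + 5)*(3 - 1*10) = 13 + 2*(3 - 10) = 13 + 2*(-7) = 13 - 14 = -1)
1/((11 + m)*(-116) + A) = 1/((11 + 41)*(-116) - 1) = 1/(52*(-116) - 1) = 1/(-6032 - 1) = 1/(-6033) = -1/6033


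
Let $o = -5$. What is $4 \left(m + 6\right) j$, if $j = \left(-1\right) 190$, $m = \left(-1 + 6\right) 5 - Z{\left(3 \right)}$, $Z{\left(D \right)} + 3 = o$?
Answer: $-29640$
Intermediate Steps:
$Z{\left(D \right)} = -8$ ($Z{\left(D \right)} = -3 - 5 = -8$)
$m = 33$ ($m = \left(-1 + 6\right) 5 - -8 = 5 \cdot 5 + 8 = 25 + 8 = 33$)
$j = -190$
$4 \left(m + 6\right) j = 4 \left(33 + 6\right) \left(-190\right) = 4 \cdot 39 \left(-190\right) = 156 \left(-190\right) = -29640$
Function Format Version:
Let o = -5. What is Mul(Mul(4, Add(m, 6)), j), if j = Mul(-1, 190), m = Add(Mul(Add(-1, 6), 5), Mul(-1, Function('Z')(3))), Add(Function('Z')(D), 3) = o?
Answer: -29640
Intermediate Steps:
Function('Z')(D) = -8 (Function('Z')(D) = Add(-3, -5) = -8)
m = 33 (m = Add(Mul(Add(-1, 6), 5), Mul(-1, -8)) = Add(Mul(5, 5), 8) = Add(25, 8) = 33)
j = -190
Mul(Mul(4, Add(m, 6)), j) = Mul(Mul(4, Add(33, 6)), -190) = Mul(Mul(4, 39), -190) = Mul(156, -190) = -29640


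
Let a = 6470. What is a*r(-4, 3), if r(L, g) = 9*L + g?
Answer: -213510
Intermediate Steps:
r(L, g) = g + 9*L
a*r(-4, 3) = 6470*(3 + 9*(-4)) = 6470*(3 - 36) = 6470*(-33) = -213510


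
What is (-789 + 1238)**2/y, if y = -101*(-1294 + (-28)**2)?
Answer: 201601/51510 ≈ 3.9138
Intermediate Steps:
y = 51510 (y = -101*(-1294 + 784) = -101*(-510) = 51510)
(-789 + 1238)**2/y = (-789 + 1238)**2/51510 = 449**2*(1/51510) = 201601*(1/51510) = 201601/51510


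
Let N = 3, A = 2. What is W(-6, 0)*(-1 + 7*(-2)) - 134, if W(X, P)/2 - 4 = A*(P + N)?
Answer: -434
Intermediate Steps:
W(X, P) = 20 + 4*P (W(X, P) = 8 + 2*(2*(P + 3)) = 8 + 2*(2*(3 + P)) = 8 + 2*(6 + 2*P) = 8 + (12 + 4*P) = 20 + 4*P)
W(-6, 0)*(-1 + 7*(-2)) - 134 = (20 + 4*0)*(-1 + 7*(-2)) - 134 = (20 + 0)*(-1 - 14) - 134 = 20*(-15) - 134 = -300 - 134 = -434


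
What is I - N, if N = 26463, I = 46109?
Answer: 19646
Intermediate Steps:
I - N = 46109 - 1*26463 = 46109 - 26463 = 19646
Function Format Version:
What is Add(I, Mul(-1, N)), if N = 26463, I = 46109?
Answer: 19646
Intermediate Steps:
Add(I, Mul(-1, N)) = Add(46109, Mul(-1, 26463)) = Add(46109, -26463) = 19646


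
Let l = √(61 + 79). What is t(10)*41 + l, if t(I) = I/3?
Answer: 410/3 + 2*√35 ≈ 148.50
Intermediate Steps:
t(I) = I/3 (t(I) = I*(⅓) = I/3)
l = 2*√35 (l = √140 = 2*√35 ≈ 11.832)
t(10)*41 + l = ((⅓)*10)*41 + 2*√35 = (10/3)*41 + 2*√35 = 410/3 + 2*√35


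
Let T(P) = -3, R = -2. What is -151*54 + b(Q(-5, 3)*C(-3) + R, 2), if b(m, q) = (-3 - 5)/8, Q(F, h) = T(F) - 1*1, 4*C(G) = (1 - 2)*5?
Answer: -8155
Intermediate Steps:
C(G) = -5/4 (C(G) = ((1 - 2)*5)/4 = (-1*5)/4 = (¼)*(-5) = -5/4)
Q(F, h) = -4 (Q(F, h) = -3 - 1*1 = -3 - 1 = -4)
b(m, q) = -1 (b(m, q) = -8*⅛ = -1)
-151*54 + b(Q(-5, 3)*C(-3) + R, 2) = -151*54 - 1 = -8154 - 1 = -8155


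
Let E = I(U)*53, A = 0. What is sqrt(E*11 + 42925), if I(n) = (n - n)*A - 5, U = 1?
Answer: sqrt(40010) ≈ 200.02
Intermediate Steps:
I(n) = -5 (I(n) = (n - n)*0 - 5 = 0*0 - 5 = 0 - 5 = -5)
E = -265 (E = -5*53 = -265)
sqrt(E*11 + 42925) = sqrt(-265*11 + 42925) = sqrt(-2915 + 42925) = sqrt(40010)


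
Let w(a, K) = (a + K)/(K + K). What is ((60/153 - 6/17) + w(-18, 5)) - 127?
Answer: -65413/510 ≈ -128.26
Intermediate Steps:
w(a, K) = (K + a)/(2*K) (w(a, K) = (K + a)/((2*K)) = (K + a)*(1/(2*K)) = (K + a)/(2*K))
((60/153 - 6/17) + w(-18, 5)) - 127 = ((60/153 - 6/17) + (½)*(5 - 18)/5) - 127 = ((60*(1/153) - 6*1/17) + (½)*(⅕)*(-13)) - 127 = ((20/51 - 6/17) - 13/10) - 127 = (2/51 - 13/10) - 127 = -643/510 - 127 = -65413/510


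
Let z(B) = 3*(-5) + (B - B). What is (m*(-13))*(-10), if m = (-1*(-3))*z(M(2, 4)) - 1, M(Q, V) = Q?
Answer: -5980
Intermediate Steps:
z(B) = -15 (z(B) = -15 + 0 = -15)
m = -46 (m = -1*(-3)*(-15) - 1 = 3*(-15) - 1 = -45 - 1 = -46)
(m*(-13))*(-10) = -46*(-13)*(-10) = 598*(-10) = -5980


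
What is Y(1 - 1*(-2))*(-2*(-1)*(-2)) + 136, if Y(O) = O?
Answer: 124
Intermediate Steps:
Y(1 - 1*(-2))*(-2*(-1)*(-2)) + 136 = (1 - 1*(-2))*(-2*(-1)*(-2)) + 136 = (1 + 2)*(2*(-2)) + 136 = 3*(-4) + 136 = -12 + 136 = 124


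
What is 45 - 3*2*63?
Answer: -333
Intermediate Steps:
45 - 3*2*63 = 45 - 6*63 = 45 - 378 = -333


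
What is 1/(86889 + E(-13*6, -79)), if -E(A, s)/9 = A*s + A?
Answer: 1/32133 ≈ 3.1121e-5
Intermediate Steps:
E(A, s) = -9*A - 9*A*s (E(A, s) = -9*(A*s + A) = -9*(A + A*s) = -9*A - 9*A*s)
1/(86889 + E(-13*6, -79)) = 1/(86889 - 9*(-13*6)*(1 - 79)) = 1/(86889 - 9*(-78)*(-78)) = 1/(86889 - 54756) = 1/32133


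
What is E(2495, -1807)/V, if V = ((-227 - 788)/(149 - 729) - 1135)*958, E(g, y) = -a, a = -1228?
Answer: -2456/2171307 ≈ -0.0011311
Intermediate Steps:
E(g, y) = 1228 (E(g, y) = -1*(-1228) = 1228)
V = -2171307/2 (V = (-1015/(-580) - 1135)*958 = (-1015*(-1/580) - 1135)*958 = (7/4 - 1135)*958 = -4533/4*958 = -2171307/2 ≈ -1.0857e+6)
E(2495, -1807)/V = 1228/(-2171307/2) = 1228*(-2/2171307) = -2456/2171307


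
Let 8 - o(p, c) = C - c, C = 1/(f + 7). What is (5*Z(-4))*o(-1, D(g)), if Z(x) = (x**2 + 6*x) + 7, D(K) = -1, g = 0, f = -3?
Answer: -135/4 ≈ -33.750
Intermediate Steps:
C = 1/4 (C = 1/(-3 + 7) = 1/4 ≈ 0.25000)
Z(x) = 7 + x**2 + 6*x
o(p, c) = 31/4 + c (o(p, c) = 8 - (1/4 - c) = 8 + (-1/4 + c) = 31/4 + c)
(5*Z(-4))*o(-1, D(g)) = (5*(7 + (-4)**2 + 6*(-4)))*(31/4 - 1) = (5*(7 + 16 - 24))*(27/4) = (5*(-1))*(27/4) = -5*27/4 = -135/4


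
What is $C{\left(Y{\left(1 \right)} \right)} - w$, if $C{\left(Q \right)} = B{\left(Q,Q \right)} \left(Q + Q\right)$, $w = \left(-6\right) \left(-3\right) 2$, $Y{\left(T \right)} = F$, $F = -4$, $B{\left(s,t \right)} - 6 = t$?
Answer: $-52$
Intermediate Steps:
$B{\left(s,t \right)} = 6 + t$
$Y{\left(T \right)} = -4$
$w = 36$ ($w = 18 \cdot 2 = 36$)
$C{\left(Q \right)} = 2 Q \left(6 + Q\right)$ ($C{\left(Q \right)} = \left(6 + Q\right) \left(Q + Q\right) = \left(6 + Q\right) 2 Q = 2 Q \left(6 + Q\right)$)
$C{\left(Y{\left(1 \right)} \right)} - w = 2 \left(-4\right) \left(6 - 4\right) - 36 = 2 \left(-4\right) 2 - 36 = -16 - 36 = -52$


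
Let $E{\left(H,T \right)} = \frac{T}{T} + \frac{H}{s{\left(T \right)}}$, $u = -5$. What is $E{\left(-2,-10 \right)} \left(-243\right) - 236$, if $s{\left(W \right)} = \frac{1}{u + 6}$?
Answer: $7$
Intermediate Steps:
$s{\left(W \right)} = 1$ ($s{\left(W \right)} = \frac{1}{-5 + 6} = 1^{-1} = 1$)
$E{\left(H,T \right)} = 1 + H$ ($E{\left(H,T \right)} = \frac{T}{T} + \frac{H}{1} = 1 + H 1 = 1 + H$)
$E{\left(-2,-10 \right)} \left(-243\right) - 236 = \left(1 - 2\right) \left(-243\right) - 236 = \left(-1\right) \left(-243\right) - 236 = 243 - 236 = 7$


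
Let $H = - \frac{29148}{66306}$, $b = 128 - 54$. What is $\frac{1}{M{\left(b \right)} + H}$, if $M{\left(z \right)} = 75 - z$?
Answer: $\frac{11051}{6193} \approx 1.7844$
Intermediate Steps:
$b = 74$
$H = - \frac{4858}{11051}$ ($H = \left(-29148\right) \frac{1}{66306} = - \frac{4858}{11051} \approx -0.4396$)
$\frac{1}{M{\left(b \right)} + H} = \frac{1}{\left(75 - 74\right) - \frac{4858}{11051}} = \frac{1}{1 - \frac{4858}{11051}} = \frac{1}{\frac{6193}{11051}} = \frac{11051}{6193}$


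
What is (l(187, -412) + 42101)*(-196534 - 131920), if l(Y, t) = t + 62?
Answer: -13713282954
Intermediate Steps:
l(Y, t) = 62 + t
(l(187, -412) + 42101)*(-196534 - 131920) = ((62 - 412) + 42101)*(-196534 - 131920) = (-350 + 42101)*(-328454) = 41751*(-328454) = -13713282954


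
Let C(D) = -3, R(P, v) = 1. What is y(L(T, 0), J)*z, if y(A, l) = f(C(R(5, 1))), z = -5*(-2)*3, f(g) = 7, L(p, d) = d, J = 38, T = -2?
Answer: 210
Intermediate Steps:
z = 30 (z = 10*3 = 30)
y(A, l) = 7
y(L(T, 0), J)*z = 7*30 = 210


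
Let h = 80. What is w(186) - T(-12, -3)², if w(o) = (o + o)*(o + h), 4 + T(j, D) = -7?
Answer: 98831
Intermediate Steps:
T(j, D) = -11 (T(j, D) = -4 - 7 = -11)
w(o) = 2*o*(80 + o) (w(o) = (o + o)*(o + 80) = (2*o)*(80 + o) = 2*o*(80 + o))
w(186) - T(-12, -3)² = 2*186*(80 + 186) - 1*(-11)² = 2*186*266 - 1*121 = 98952 - 121 = 98831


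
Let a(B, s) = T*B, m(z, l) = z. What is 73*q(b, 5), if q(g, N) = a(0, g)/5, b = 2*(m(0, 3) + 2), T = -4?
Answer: 0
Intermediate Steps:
a(B, s) = -4*B
b = 4 (b = 2*(0 + 2) = 2*2 = 4)
q(g, N) = 0 (q(g, N) = -4*0/5 = 0*(⅕) = 0)
73*q(b, 5) = 73*0 = 0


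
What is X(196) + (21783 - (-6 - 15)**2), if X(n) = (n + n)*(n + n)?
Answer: 175006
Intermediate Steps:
X(n) = 4*n**2 (X(n) = (2*n)*(2*n) = 4*n**2)
X(196) + (21783 - (-6 - 15)**2) = 4*196**2 + (21783 - (-6 - 15)**2) = 4*38416 + (21783 - 1*(-21)**2) = 153664 + (21783 - 1*441) = 153664 + (21783 - 441) = 153664 + 21342 = 175006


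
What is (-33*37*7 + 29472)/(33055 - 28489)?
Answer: 6975/1522 ≈ 4.5828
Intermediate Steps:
(-33*37*7 + 29472)/(33055 - 28489) = (-1221*7 + 29472)/4566 = (-8547 + 29472)*(1/4566) = 20925*(1/4566) = 6975/1522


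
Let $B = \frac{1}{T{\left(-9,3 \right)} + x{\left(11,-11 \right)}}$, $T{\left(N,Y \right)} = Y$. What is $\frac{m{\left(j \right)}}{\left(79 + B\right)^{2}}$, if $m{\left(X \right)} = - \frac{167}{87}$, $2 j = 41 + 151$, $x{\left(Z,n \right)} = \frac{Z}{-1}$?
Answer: $- \frac{10688}{34640007} \approx -0.00030854$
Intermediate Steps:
$x{\left(Z,n \right)} = - Z$ ($x{\left(Z,n \right)} = Z \left(-1\right) = - Z$)
$j = 96$ ($j = \frac{41 + 151}{2} = \frac{1}{2} \cdot 192 = 96$)
$m{\left(X \right)} = - \frac{167}{87}$ ($m{\left(X \right)} = \left(-167\right) \frac{1}{87} = - \frac{167}{87}$)
$B = - \frac{1}{8}$ ($B = \frac{1}{3 - 11} = \frac{1}{-8} = - \frac{1}{8} \approx -0.125$)
$\frac{m{\left(j \right)}}{\left(79 + B\right)^{2}} = - \frac{167}{87 \left(79 - \frac{1}{8}\right)^{2}} = - \frac{167}{87 \left(\frac{631}{8}\right)^{2}} = - \frac{167}{87 \cdot \frac{398161}{64}} = \left(- \frac{167}{87}\right) \frac{64}{398161} = - \frac{10688}{34640007}$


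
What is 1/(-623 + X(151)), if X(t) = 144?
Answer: -1/479 ≈ -0.0020877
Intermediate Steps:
1/(-623 + X(151)) = 1/(-623 + 144) = 1/(-479) = -1/479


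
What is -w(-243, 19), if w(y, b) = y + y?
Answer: 486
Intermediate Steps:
w(y, b) = 2*y
-w(-243, 19) = -2*(-243) = -1*(-486) = 486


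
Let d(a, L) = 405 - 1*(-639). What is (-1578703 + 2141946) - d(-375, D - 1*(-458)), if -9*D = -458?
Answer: 562199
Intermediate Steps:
D = 458/9 (D = -1/9*(-458) = 458/9 ≈ 50.889)
d(a, L) = 1044 (d(a, L) = 405 + 639 = 1044)
(-1578703 + 2141946) - d(-375, D - 1*(-458)) = (-1578703 + 2141946) - 1*1044 = 563243 - 1044 = 562199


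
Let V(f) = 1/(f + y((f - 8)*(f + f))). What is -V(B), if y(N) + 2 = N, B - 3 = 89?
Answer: -1/15546 ≈ -6.4325e-5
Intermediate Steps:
B = 92 (B = 3 + 89 = 92)
y(N) = -2 + N
V(f) = 1/(-2 + f + 2*f*(-8 + f)) (V(f) = 1/(f + (-2 + (f - 8)*(f + f))) = 1/(f + (-2 + (-8 + f)*(2*f))) = 1/(f + (-2 + 2*f*(-8 + f))) = 1/(-2 + f + 2*f*(-8 + f)))
-V(B) = -1/(-2 + 92 + 2*92*(-8 + 92)) = -1/(-2 + 92 + 2*92*84) = -1/(-2 + 92 + 15456) = -1/15546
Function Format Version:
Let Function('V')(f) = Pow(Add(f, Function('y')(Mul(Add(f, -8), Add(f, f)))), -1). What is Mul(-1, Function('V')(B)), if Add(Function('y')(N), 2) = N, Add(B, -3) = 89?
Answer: Rational(-1, 15546) ≈ -6.4325e-5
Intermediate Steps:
B = 92 (B = Add(3, 89) = 92)
Function('y')(N) = Add(-2, N)
Function('V')(f) = Pow(Add(-2, f, Mul(2, f, Add(-8, f))), -1) (Function('V')(f) = Pow(Add(f, Add(-2, Mul(Add(f, -8), Add(f, f)))), -1) = Pow(Add(f, Add(-2, Mul(Add(-8, f), Mul(2, f)))), -1) = Pow(Add(f, Add(-2, Mul(2, f, Add(-8, f)))), -1) = Pow(Add(-2, f, Mul(2, f, Add(-8, f))), -1))
Mul(-1, Function('V')(B)) = Mul(-1, Pow(Add(-2, 92, Mul(2, 92, Add(-8, 92))), -1)) = Mul(-1, Pow(Add(-2, 92, Mul(2, 92, 84)), -1)) = Mul(-1, Pow(Add(-2, 92, 15456), -1)) = Mul(-1, Pow(15546, -1)) = Mul(-1, Rational(1, 15546)) = Rational(-1, 15546)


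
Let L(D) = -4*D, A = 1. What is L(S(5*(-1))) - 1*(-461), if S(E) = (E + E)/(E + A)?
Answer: 451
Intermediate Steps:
S(E) = 2*E/(1 + E) (S(E) = (E + E)/(E + 1) = (2*E)/(1 + E) = 2*E/(1 + E))
L(S(5*(-1))) - 1*(-461) = -8*5*(-1)/(1 + 5*(-1)) - 1*(-461) = -8*(-5)/(1 - 5) + 461 = -8*(-5)/(-4) + 461 = -8*(-5)*(-1)/4 + 461 = -4*5/2 + 461 = -10 + 461 = 451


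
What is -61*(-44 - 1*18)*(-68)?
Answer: -257176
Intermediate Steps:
-61*(-44 - 1*18)*(-68) = -61*(-44 - 18)*(-68) = -61*(-62)*(-68) = 3782*(-68) = -257176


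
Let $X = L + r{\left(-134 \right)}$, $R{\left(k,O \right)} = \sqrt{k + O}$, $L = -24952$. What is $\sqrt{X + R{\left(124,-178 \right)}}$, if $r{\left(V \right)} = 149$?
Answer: $\sqrt{-24803 + 3 i \sqrt{6}} \approx 0.023 + 157.49 i$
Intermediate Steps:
$R{\left(k,O \right)} = \sqrt{O + k}$
$X = -24803$ ($X = -24952 + 149 = -24803$)
$\sqrt{X + R{\left(124,-178 \right)}} = \sqrt{-24803 + \sqrt{-178 + 124}} = \sqrt{-24803 + \sqrt{-54}} = \sqrt{-24803 + 3 i \sqrt{6}}$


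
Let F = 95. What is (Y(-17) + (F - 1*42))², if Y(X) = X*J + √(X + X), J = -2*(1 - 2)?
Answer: (19 + I*√34)² ≈ 327.0 + 221.58*I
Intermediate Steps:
J = 2 (J = -2*(-1) = 2)
Y(X) = 2*X + √2*√X (Y(X) = X*2 + √(X + X) = 2*X + √(2*X) = 2*X + √2*√X)
(Y(-17) + (F - 1*42))² = ((2*(-17) + √2*√(-17)) + (95 - 1*42))² = ((-34 + √2*(I*√17)) + (95 - 42))² = ((-34 + I*√34) + 53)² = (19 + I*√34)²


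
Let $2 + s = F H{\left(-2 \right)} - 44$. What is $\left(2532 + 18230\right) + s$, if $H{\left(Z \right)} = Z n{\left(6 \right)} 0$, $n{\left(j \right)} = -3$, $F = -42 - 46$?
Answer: $20716$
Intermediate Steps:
$F = -88$
$H{\left(Z \right)} = 0$ ($H{\left(Z \right)} = Z \left(-3\right) 0 = - 3 Z 0 = 0$)
$s = -46$ ($s = -2 - 44 = -46$)
$\left(2532 + 18230\right) + s = \left(2532 + 18230\right) - 46 = 20762 - 46 = 20716$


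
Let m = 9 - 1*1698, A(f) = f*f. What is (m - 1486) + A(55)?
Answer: -150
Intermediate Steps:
A(f) = f**2
m = -1689 (m = 9 - 1698 = -1689)
(m - 1486) + A(55) = (-1689 - 1486) + 55**2 = -3175 + 3025 = -150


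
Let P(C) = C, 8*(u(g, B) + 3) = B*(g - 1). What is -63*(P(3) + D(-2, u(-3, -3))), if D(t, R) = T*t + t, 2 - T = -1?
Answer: 315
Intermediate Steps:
T = 3 (T = 2 - 1*(-1) = 2 + 1 = 3)
u(g, B) = -3 + B*(-1 + g)/8 (u(g, B) = -3 + (B*(g - 1))/8 = -3 + (B*(-1 + g))/8 = -3 + B*(-1 + g)/8)
D(t, R) = 4*t (D(t, R) = 3*t + t = 4*t)
-63*(P(3) + D(-2, u(-3, -3))) = -63*(3 + 4*(-2)) = -63*(3 - 8) = -63*(-5) = 315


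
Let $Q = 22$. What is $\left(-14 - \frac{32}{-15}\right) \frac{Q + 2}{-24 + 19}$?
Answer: $\frac{1424}{25} \approx 56.96$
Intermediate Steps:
$\left(-14 - \frac{32}{-15}\right) \frac{Q + 2}{-24 + 19} = \left(-14 - \frac{32}{-15}\right) \frac{22 + 2}{-24 + 19} = \left(-14 - - \frac{32}{15}\right) \frac{24}{-5} = \left(-14 + \frac{32}{15}\right) 24 \left(- \frac{1}{5}\right) = \left(- \frac{178}{15}\right) \left(- \frac{24}{5}\right) = \frac{1424}{25}$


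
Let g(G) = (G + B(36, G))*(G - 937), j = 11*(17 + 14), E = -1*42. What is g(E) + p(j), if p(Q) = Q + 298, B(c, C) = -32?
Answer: 73085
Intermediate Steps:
E = -42
j = 341 (j = 11*31 = 341)
g(G) = (-937 + G)*(-32 + G) (g(G) = (G - 32)*(G - 937) = (-32 + G)*(-937 + G) = (-937 + G)*(-32 + G))
p(Q) = 298 + Q
g(E) + p(j) = (29984 + (-42)**2 - 969*(-42)) + (298 + 341) = (29984 + 1764 + 40698) + 639 = 72446 + 639 = 73085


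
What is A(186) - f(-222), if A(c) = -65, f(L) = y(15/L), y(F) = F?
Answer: -4805/74 ≈ -64.932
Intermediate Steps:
f(L) = 15/L
A(186) - f(-222) = -65 - 15/(-222) = -65 - 15*(-1)/222 = -65 - 1*(-5/74) = -65 + 5/74 = -4805/74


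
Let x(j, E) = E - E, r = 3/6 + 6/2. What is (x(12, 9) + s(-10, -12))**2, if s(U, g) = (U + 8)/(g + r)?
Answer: 16/289 ≈ 0.055363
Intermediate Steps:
r = 7/2 (r = 3*(1/6) + 6*(1/2) = 1/2 + 3 = 7/2 ≈ 3.5000)
s(U, g) = (8 + U)/(7/2 + g) (s(U, g) = (U + 8)/(g + 7/2) = (8 + U)/(7/2 + g))
x(j, E) = 0
(x(12, 9) + s(-10, -12))**2 = (0 + 2*(8 - 10)/(7 + 2*(-12)))**2 = (0 + 2*(-2)/(7 - 24))**2 = (0 + 2*(-2)/(-17))**2 = (0 + 2*(-1/17)*(-2))**2 = (0 + 4/17)**2 = (4/17)**2 = 16/289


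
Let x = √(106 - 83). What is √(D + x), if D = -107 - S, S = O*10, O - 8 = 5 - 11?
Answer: √(-127 + √23) ≈ 11.055*I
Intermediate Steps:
O = 2 (O = 8 + (5 - 11) = 8 - 6 = 2)
S = 20 (S = 2*10 = 20)
D = -127 (D = -107 - 1*20 = -107 - 20 = -127)
x = √23 ≈ 4.7958
√(D + x) = √(-127 + √23)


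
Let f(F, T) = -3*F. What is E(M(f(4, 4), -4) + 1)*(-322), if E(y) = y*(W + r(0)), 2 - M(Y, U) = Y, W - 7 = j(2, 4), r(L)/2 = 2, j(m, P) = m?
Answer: -62790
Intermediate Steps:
r(L) = 4 (r(L) = 2*2 = 4)
W = 9 (W = 7 + 2 = 9)
M(Y, U) = 2 - Y
E(y) = 13*y (E(y) = y*(9 + 4) = y*13 = 13*y)
E(M(f(4, 4), -4) + 1)*(-322) = (13*((2 - (-3)*4) + 1))*(-322) = (13*((2 - 1*(-12)) + 1))*(-322) = (13*((2 + 12) + 1))*(-322) = (13*(14 + 1))*(-322) = (13*15)*(-322) = 195*(-322) = -62790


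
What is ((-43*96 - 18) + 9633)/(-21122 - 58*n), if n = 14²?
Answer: -1829/10830 ≈ -0.16888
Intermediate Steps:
n = 196
((-43*96 - 18) + 9633)/(-21122 - 58*n) = ((-43*96 - 18) + 9633)/(-21122 - 58*196) = ((-4128 - 18) + 9633)/(-21122 - 11368) = (-4146 + 9633)/(-32490) = 5487*(-1/32490) = -1829/10830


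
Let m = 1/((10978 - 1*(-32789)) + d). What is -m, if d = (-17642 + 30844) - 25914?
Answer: -1/31055 ≈ -3.2201e-5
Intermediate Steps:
d = -12712 (d = 13202 - 25914 = -12712)
m = 1/31055 (m = 1/((10978 - 1*(-32789)) - 12712) = 1/((10978 + 32789) - 12712) = 1/(43767 - 12712) = 1/31055 ≈ 3.2201e-5)
-m = -1*1/31055 = -1/31055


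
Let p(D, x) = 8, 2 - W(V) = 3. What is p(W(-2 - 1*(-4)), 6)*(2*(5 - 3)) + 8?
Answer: 40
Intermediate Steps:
W(V) = -1 (W(V) = 2 - 1*3 = 2 - 3 = -1)
p(W(-2 - 1*(-4)), 6)*(2*(5 - 3)) + 8 = 8*(2*(5 - 3)) + 8 = 8*(2*2) + 8 = 8*4 + 8 = 32 + 8 = 40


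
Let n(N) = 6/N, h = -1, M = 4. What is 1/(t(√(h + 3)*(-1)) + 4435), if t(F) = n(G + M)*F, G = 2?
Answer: 4435/19669223 + √2/19669223 ≈ 0.00022555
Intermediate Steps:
t(F) = F (t(F) = (6/(2 + 4))*F = (6/6)*F = (6*(⅙))*F = 1*F = F)
1/(t(√(h + 3)*(-1)) + 4435) = 1/(√(-1 + 3)*(-1) + 4435) = 1/(√2*(-1) + 4435) = 1/(-√2 + 4435) = 1/(4435 - √2)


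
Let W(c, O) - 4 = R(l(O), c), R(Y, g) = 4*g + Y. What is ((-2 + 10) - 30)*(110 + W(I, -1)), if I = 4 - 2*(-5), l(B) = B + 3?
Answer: -3784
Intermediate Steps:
l(B) = 3 + B
I = 14 (I = 4 + 10 = 14)
R(Y, g) = Y + 4*g
W(c, O) = 7 + O + 4*c (W(c, O) = 4 + ((3 + O) + 4*c) = 4 + (3 + O + 4*c) = 7 + O + 4*c)
((-2 + 10) - 30)*(110 + W(I, -1)) = ((-2 + 10) - 30)*(110 + (7 - 1 + 4*14)) = (8 - 30)*(110 + (7 - 1 + 56)) = -22*(110 + 62) = -22*172 = -3784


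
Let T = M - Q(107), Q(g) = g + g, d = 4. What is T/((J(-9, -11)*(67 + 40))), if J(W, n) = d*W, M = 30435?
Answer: -30221/3852 ≈ -7.8455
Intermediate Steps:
J(W, n) = 4*W
Q(g) = 2*g
T = 30221 (T = 30435 - 2*107 = 30435 - 1*214 = 30435 - 214 = 30221)
T/((J(-9, -11)*(67 + 40))) = 30221/(((4*(-9))*(67 + 40))) = 30221/((-36*107)) = 30221/(-3852) = 30221*(-1/3852) = -30221/3852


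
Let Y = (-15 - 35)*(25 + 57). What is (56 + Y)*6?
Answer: -24264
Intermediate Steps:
Y = -4100 (Y = -50*82 = -4100)
(56 + Y)*6 = (56 - 4100)*6 = -4044*6 = -24264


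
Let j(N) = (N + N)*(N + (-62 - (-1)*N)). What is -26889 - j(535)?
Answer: -1105449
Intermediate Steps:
j(N) = 2*N*(-62 + 2*N) (j(N) = (2*N)*(N + (-62 + N)) = (2*N)*(-62 + 2*N) = 2*N*(-62 + 2*N))
-26889 - j(535) = -26889 - 4*535*(-31 + 535) = -26889 - 4*535*504 = -26889 - 1*1078560 = -26889 - 1078560 = -1105449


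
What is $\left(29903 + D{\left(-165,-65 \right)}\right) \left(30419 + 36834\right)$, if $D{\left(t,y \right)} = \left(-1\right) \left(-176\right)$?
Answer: $2022902987$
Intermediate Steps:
$D{\left(t,y \right)} = 176$
$\left(29903 + D{\left(-165,-65 \right)}\right) \left(30419 + 36834\right) = \left(29903 + 176\right) \left(30419 + 36834\right) = 30079 \cdot 67253 = 2022902987$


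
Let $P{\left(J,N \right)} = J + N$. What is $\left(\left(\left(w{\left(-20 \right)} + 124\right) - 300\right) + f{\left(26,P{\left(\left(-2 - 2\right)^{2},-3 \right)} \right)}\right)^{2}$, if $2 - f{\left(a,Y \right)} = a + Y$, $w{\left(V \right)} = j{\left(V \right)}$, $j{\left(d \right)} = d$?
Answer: $54289$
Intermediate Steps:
$w{\left(V \right)} = V$
$f{\left(a,Y \right)} = 2 - Y - a$ ($f{\left(a,Y \right)} = 2 - \left(a + Y\right) = 2 - \left(Y + a\right) = 2 - Y - a$)
$\left(\left(\left(w{\left(-20 \right)} + 124\right) - 300\right) + f{\left(26,P{\left(\left(-2 - 2\right)^{2},-3 \right)} \right)}\right)^{2} = \left(\left(\left(-20 + 124\right) - 300\right) - \left(21 + \left(-2 - 2\right)^{2}\right)\right)^{2} = \left(\left(104 - 300\right) - 37\right)^{2} = \left(-196 - 37\right)^{2} = \left(-233\right)^{2} = 54289$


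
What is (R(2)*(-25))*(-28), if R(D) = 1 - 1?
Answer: 0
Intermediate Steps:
R(D) = 0
(R(2)*(-25))*(-28) = (0*(-25))*(-28) = 0*(-28) = 0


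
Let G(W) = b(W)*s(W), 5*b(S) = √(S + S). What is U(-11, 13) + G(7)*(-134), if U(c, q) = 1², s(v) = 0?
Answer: 1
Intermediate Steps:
b(S) = √2*√S/5 (b(S) = √(S + S)/5 = √(2*S)/5 = (√2*√S)/5 = √2*√S/5)
U(c, q) = 1
G(W) = 0 (G(W) = (√2*√W/5)*0 = 0)
U(-11, 13) + G(7)*(-134) = 1 + 0*(-134) = 1 + 0 = 1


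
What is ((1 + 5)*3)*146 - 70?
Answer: 2558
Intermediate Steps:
((1 + 5)*3)*146 - 70 = (6*3)*146 - 70 = 18*146 - 70 = 2628 - 70 = 2558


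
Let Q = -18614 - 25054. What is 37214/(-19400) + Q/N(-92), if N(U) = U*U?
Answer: -9079207/1282825 ≈ -7.0775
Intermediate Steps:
N(U) = U**2
Q = -43668
37214/(-19400) + Q/N(-92) = 37214/(-19400) - 43668/((-92)**2) = 37214*(-1/19400) - 43668/8464 = -18607/9700 - 43668*1/8464 = -18607/9700 - 10917/2116 = -9079207/1282825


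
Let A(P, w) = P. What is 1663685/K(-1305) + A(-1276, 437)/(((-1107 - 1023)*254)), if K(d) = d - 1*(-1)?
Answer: -225021298699/176372520 ≈ -1275.8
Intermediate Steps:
K(d) = 1 + d (K(d) = d + 1 = 1 + d)
1663685/K(-1305) + A(-1276, 437)/(((-1107 - 1023)*254)) = 1663685/(1 - 1305) - 1276*1/(254*(-1107 - 1023)) = 1663685/(-1304) - 1276/((-2130*254)) = 1663685*(-1/1304) - 1276/(-541020) = -1663685/1304 - 1276*(-1/541020) = -1663685/1304 + 319/135255 = -225021298699/176372520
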